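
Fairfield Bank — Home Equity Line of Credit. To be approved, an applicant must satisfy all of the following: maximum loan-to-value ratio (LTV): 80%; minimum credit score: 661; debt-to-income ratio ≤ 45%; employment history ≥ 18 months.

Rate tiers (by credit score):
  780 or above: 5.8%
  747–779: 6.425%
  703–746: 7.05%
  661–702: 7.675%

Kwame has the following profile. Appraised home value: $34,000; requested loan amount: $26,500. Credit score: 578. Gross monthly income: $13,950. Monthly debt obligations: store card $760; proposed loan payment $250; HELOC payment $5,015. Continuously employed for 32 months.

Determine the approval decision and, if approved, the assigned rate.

Denied

Credit score 578 < 661 (below minimum)
LTV = 26,500/34,000 = 77.9% ≤ 80%
Employment 32 ≥ 18 months
Total monthly debts = (760 + 250 + 5,015) = 6,025. DTI: 6,025 ÷ 13,950 = 43.2%, within the 45% cap
Not all requirements met → denied.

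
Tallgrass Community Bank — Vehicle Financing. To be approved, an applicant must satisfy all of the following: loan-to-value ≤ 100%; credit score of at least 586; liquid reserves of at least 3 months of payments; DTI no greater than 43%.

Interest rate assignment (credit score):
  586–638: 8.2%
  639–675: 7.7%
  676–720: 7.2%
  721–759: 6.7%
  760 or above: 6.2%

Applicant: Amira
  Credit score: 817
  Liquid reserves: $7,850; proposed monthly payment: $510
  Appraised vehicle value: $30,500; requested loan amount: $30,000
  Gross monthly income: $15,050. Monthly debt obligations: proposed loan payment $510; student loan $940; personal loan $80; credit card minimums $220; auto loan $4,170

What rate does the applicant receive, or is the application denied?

Credit score 817 ≥ 586 (meets minimum)
Total monthly debts = (510 + 940 + 80 + 220 + 4,170) = 5,920. DTI: 5,920 ÷ 15,050 = 39.3%, within the 43% cap
LTV = 30,000/30,500 = 98.4% ≤ 100%
Liquid reserves cover 7,850/510 = 15.4 months — ≥ 3 required
All requirements met. Score 817 falls in the 760 or above tier → 6.2%.

Approved at 6.2%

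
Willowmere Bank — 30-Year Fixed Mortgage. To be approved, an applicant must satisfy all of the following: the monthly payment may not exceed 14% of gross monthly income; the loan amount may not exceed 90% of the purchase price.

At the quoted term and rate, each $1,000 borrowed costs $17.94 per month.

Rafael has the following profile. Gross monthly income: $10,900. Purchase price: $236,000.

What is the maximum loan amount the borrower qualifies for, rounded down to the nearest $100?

Payment cap: 14% × $10,900 = $1,526/month.
At $17.94 per $1,000, that supports 1,526/17.94 × 1,000 ≈ $85,061 → $85,000.
LTV cap: 90% × $236,000 = $212,400 → $212,400.
Binding constraint: payment-to-income.

$85,000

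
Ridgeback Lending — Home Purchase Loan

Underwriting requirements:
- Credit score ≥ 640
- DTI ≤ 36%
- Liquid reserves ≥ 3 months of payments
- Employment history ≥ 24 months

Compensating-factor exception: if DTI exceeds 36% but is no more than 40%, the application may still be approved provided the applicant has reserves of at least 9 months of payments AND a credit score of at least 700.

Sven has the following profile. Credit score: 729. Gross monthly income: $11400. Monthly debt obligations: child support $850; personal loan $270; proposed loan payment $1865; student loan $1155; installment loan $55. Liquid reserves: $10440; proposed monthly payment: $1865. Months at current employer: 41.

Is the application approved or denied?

Credit score 729 ≥ 640 (meets base)
Total debts = (850 + 270 + 1,865 + 1,155 + 55) = 4,195. DTI: 4,195 ÷ 11,400 = 36.8%, over the 36% base limit.
Reserves: 10,440 ÷ 1,865 = 5.6 months (meets 3-month minimum)
Employment 41 ≥ 24 months
DTI 36.8% is within the 36%–40% exception band; checking compensating factors.
Reserves 5.6 < 9 months; credit score 729 ≥ 700.
Override conditions not both satisfied; exception does not apply.

Denied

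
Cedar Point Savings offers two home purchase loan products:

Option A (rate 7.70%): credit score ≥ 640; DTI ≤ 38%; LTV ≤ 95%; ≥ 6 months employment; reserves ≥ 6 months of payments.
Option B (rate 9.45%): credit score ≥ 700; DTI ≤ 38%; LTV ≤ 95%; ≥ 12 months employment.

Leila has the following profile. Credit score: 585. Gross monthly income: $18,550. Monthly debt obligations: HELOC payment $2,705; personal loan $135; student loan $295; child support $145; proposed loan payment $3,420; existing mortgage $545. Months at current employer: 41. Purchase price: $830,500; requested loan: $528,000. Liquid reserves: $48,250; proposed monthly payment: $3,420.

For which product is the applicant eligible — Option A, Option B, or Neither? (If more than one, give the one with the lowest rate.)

Total debts = (2,705 + 135 + 295 + 145 + 3,420 + 545) = 7,245; DTI = 7,245/18,550 = 39.1%.
LTV = 528,000/830,500 = 63.6%.
Reserves = 48,250/3,420 = 14.1 months.
Option A: score 585 < 640; DTI 39.1% > 38%; LTV 63.6% ≤ 95%; employment 41 ≥ 6 mo; reserves 14.1 ≥ 6 mo → does not qualify.
Option B: score 585 < 700; DTI 39.1% > 38%; LTV 63.6% ≤ 95%; employment 41 ≥ 12 mo → does not qualify.

Neither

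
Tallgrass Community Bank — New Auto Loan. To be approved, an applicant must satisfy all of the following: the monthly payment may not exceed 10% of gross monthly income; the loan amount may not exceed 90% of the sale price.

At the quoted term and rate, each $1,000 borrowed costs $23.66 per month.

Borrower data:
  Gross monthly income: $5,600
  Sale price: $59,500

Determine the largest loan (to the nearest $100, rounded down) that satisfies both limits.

Payment cap: 10% × $5,600 = $560/month.
At $23.66 per $1,000, that supports 560/23.66 × 1,000 ≈ $23,668 → $23,600.
LTV cap: 90% × $59,500 = $53,550 → $53,500.
Binding constraint: payment-to-income.

$23,600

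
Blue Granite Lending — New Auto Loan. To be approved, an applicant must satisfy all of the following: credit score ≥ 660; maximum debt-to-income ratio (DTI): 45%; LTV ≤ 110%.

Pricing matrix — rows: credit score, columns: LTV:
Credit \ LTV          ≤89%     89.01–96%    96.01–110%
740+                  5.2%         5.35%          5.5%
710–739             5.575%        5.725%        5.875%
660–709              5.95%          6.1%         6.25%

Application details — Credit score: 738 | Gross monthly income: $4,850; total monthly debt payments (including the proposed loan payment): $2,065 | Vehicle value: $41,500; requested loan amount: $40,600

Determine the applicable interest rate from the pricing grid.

Credit score 738 ≥ 660; DTI: 2,065 ÷ 4,850 = 42.6%, within the 45% cap
Loan-to-value = 40,600/41,500 = 97.8% — pass (110% max)
Credit 738 → row 710–739; LTV 97.8% → column 96.01–110%. Grid cell → 5.875%.

5.875%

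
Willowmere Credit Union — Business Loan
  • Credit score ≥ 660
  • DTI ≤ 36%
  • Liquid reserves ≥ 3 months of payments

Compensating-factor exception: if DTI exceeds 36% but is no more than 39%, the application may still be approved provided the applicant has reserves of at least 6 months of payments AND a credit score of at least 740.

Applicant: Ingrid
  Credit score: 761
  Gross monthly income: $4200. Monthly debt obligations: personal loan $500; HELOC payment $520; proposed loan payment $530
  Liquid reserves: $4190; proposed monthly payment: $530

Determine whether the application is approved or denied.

Approved

Credit score 761 ≥ 660 (meets base)
Total debts = (500 + 520 + 530) = 1,550. DTI = 1,550/4,200 = 36.9% > 36% — standard DTI limit exceeded.
Liquid reserves cover 4,190/530 = 7.9 months — ≥ 3 required
DTI 36.9% is within the 36%–39% exception band; checking compensating factors.
Override check — reserves: 7.9 mo (ok); score: 761 (ok).
Both override conditions satisfied; DTI exception granted.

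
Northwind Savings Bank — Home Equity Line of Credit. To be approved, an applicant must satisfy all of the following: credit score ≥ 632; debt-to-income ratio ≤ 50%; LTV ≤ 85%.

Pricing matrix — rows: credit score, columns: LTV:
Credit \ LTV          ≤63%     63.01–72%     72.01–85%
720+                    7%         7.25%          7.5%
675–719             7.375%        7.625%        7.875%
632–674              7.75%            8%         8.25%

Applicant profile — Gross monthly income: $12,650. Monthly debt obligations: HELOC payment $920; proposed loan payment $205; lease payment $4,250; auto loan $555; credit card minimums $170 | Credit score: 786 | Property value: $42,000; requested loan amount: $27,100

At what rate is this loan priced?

Credit score 786 ≥ 632; Total monthly debts = (920 + 205 + 4,250 + 555 + 170) = 6,100. DTI = 6,100/12,650 = 48.2% ≤ 50%
LTV: 27,100 ÷ 42,000 = 64.5%, within 85% cap
Score 786 is in the 720+ band; LTV 64.5% is in the 63.01–72% band → 7.25%.

7.25%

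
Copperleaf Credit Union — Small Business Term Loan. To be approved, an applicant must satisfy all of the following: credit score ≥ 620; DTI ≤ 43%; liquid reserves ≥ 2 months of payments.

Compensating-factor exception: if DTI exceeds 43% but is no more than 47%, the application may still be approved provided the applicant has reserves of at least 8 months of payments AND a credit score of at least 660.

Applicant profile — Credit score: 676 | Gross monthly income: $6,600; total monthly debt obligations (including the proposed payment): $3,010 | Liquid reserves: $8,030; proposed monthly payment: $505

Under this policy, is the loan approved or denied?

Approved

Credit score 676 ≥ 620 (meets base)
DTI: 3,010 ÷ 6,600 = 45.6%, over the 43% base limit.
Reserves = 8,030/505 = 15.9 months ≥ 2
45.6% falls in the override range (43%–47%), so the compensating-factor test applies.
Reserves 15.9 ≥ 8 months; credit score 676 ≥ 660.
Both override conditions satisfied; DTI exception granted.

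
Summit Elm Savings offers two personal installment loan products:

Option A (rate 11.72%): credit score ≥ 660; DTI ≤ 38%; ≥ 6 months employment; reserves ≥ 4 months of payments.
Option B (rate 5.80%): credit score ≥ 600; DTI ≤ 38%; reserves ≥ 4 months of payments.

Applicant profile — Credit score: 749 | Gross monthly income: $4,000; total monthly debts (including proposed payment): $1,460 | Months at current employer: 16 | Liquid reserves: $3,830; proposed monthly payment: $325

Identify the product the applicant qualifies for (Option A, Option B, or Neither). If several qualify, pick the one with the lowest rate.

DTI = 1,460/4,000 = 36.5%.
Reserves = 3,830/325 = 11.8 months.
Option A: score 749 ≥ 660; DTI 36.5% ≤ 38%; employment 16 ≥ 6 mo; reserves 11.8 ≥ 4 mo → qualifies.
Option B: score 749 ≥ 600; DTI 36.5% ≤ 38%; reserves 11.8 ≥ 4 mo → qualifies.
Qualifying: Option A, Option B. Lowest rate is 5.80% → Option B.

Option B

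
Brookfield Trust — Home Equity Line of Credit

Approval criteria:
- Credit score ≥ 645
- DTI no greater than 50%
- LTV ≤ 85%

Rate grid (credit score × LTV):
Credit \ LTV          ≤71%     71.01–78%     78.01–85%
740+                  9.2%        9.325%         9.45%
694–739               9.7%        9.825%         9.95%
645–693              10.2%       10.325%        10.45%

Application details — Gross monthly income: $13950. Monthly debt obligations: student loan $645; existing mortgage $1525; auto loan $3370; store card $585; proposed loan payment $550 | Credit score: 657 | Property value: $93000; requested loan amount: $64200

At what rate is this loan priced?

10.2%

Credit score 657 ≥ 645; Total monthly debts = (645 + 1,525 + 3,370 + 585 + 550) = 6,675. Debt-to-income = 6,675/13,950 = 47.8% — meets 50% limit
LTV: 64,200 ÷ 93,000 = 69%, within 85% cap
Row: 657 falls in 645–693. Column: 69% falls in ≤71%. Rate = 10.2%.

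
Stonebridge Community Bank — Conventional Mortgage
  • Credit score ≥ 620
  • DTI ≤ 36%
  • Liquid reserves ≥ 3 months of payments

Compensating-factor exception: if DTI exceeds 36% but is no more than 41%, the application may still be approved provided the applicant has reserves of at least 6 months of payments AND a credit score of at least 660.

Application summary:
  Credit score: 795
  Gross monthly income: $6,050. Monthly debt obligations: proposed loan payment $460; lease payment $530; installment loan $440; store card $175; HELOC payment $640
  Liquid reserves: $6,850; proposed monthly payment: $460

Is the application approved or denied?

Approved

Credit score 795 ≥ 620 (meets base)
Total debts = (460 + 530 + 440 + 175 + 640) = 2,245. DTI = 2,245/6,050 = 37.1% > 36% — standard DTI limit exceeded.
Liquid reserves cover 6,850/460 = 14.9 months — ≥ 3 required
37.1% falls in the override range (36%–41%), so the compensating-factor test applies.
Reserves 14.9 ≥ 6 months; credit score 795 ≥ 660.
Both compensating conditions met → exception applies.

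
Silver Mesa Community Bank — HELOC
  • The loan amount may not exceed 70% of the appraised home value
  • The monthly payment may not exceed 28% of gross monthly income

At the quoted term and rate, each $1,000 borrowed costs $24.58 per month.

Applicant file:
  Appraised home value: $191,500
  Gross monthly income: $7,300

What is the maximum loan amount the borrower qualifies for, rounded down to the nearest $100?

Payment cap: 28% × $7,300 = $2,044/month.
At $24.58 per $1,000, that supports 2,044/24.58 × 1,000 ≈ $83,157 → $83,100.
LTV cap: 70% × $191,500 = $134,050 → $134,000.
Binding constraint: payment-to-income.

$83,100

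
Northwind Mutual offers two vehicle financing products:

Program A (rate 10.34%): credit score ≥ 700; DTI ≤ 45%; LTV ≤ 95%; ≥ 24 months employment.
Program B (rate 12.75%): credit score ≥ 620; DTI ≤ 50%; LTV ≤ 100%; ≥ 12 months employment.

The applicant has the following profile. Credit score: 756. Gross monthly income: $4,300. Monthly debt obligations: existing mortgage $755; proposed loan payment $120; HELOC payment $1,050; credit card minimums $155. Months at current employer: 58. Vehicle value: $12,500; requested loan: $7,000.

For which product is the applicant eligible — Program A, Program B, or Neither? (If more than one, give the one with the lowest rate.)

Program B

Total debts = (755 + 120 + 1,050 + 155) = 2,080; DTI = 2,080/4,300 = 48.4%.
LTV = 7,000/12,500 = 56%.
Program A: score 756 ≥ 700; DTI 48.4% > 45%; LTV 56% ≤ 95%; employment 58 ≥ 24 mo → does not qualify.
Program B: score 756 ≥ 620; DTI 48.4% ≤ 50%; LTV 56% ≤ 100%; employment 58 ≥ 12 mo → qualifies.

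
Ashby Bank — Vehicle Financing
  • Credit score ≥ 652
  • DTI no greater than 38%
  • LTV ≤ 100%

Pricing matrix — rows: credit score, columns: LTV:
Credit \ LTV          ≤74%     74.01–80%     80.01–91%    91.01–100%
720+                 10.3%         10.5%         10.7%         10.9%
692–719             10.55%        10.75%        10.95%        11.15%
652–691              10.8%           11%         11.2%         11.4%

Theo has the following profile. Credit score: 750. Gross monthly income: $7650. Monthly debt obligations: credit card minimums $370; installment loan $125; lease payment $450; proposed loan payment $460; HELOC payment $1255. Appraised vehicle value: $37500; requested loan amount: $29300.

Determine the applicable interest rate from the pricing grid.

Credit score 750 ≥ 652; Total monthly debts = (370 + 125 + 450 + 460 + 1,255) = 2,660. Debt-to-income = 2,660/7,650 = 34.8% — meets 38% limit
LTV: 29,300 ÷ 37,500 = 78.1%, within 100% cap
Row: 750 falls in 720+. Column: 78.1% falls in 74.01–80%. Rate = 10.5%.

10.5%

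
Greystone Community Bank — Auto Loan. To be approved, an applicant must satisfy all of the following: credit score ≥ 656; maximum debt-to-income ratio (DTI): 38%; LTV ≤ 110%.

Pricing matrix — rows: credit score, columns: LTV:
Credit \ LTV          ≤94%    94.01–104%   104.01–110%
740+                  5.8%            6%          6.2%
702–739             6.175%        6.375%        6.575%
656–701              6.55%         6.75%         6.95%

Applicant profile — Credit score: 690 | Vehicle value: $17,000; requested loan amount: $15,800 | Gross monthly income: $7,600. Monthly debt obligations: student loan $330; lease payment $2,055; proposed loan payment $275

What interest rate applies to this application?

6.55%

Credit score 690 ≥ 656; Total monthly debts = (330 + 2,055 + 275) = 2,660. Debt-to-income = 2,660/7,600 = 35% — meets 38% limit
LTV = 15,800/17,000 = 92.9% ≤ 110%
Score 690 is in the 656–701 band; LTV 92.9% is in the ≤94% band → 6.55%.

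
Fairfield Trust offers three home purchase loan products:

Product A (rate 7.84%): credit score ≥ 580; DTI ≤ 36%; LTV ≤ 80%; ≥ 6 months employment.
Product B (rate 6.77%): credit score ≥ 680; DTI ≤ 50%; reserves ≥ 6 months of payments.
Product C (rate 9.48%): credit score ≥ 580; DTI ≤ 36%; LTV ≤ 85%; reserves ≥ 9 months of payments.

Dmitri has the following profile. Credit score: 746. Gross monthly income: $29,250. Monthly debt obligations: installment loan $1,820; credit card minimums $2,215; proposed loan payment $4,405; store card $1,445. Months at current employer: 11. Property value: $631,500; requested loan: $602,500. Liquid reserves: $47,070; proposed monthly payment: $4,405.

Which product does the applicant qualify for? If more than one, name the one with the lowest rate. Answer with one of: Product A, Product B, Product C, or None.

Product B

Total debts = (1,820 + 2,215 + 4,405 + 1,445) = 9,885; DTI = 9,885/29,250 = 33.8%.
LTV = 602,500/631,500 = 95.4%.
Reserves = 47,070/4,405 = 10.7 months.
Product A: score 746 ≥ 580; DTI 33.8% ≤ 36%; LTV 95.4% > 80%; employment 11 ≥ 6 mo → does not qualify.
Product B: score 746 ≥ 680; DTI 33.8% ≤ 50%; reserves 10.7 ≥ 6 mo → qualifies.
Product C: score 746 ≥ 580; DTI 33.8% ≤ 36%; LTV 95.4% > 85%; reserves 10.7 ≥ 9 mo → does not qualify.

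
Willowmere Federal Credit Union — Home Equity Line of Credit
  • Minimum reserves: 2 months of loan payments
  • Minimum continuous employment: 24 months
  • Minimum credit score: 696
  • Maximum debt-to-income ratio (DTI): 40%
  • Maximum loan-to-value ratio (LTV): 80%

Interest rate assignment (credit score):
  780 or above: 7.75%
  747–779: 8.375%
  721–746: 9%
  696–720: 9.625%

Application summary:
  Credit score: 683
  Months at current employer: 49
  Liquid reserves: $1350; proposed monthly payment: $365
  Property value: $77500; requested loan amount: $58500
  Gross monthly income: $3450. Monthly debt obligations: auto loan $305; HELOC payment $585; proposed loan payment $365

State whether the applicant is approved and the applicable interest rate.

Credit score 683 < 696 (below minimum)
Total monthly debts = (305 + 585 + 365) = 1,255. DTI: 1,255 ÷ 3,450 = 36.4%, within the 40% cap
Reserves: 1,350 ÷ 365 = 3.7 months (meets 2-month minimum)
Employment 49 ≥ 24 months
Loan-to-value = 58,500/77,500 = 75.5% — pass (80% max)
Not all requirements met → denied.

Denied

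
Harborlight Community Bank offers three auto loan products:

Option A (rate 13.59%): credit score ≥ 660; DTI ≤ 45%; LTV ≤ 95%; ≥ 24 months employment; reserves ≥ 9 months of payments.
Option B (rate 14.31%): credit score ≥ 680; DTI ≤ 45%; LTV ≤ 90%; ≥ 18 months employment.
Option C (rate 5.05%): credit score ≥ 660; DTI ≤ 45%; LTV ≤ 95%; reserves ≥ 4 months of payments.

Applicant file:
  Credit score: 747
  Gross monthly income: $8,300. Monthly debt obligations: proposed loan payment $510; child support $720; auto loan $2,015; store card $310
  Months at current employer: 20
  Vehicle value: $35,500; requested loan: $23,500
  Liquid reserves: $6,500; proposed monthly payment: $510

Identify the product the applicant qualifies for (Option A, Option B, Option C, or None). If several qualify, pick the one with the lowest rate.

Total debts = (510 + 720 + 2,015 + 310) = 3,555; DTI = 3,555/8,300 = 42.8%.
LTV = 23,500/35,500 = 66.2%.
Reserves = 6,500/510 = 12.7 months.
Option A: score 747 ≥ 660; DTI 42.8% ≤ 45%; LTV 66.2% ≤ 95%; employment 20 < 24 mo; reserves 12.7 ≥ 9 mo → does not qualify.
Option B: score 747 ≥ 680; DTI 42.8% ≤ 45%; LTV 66.2% ≤ 90%; employment 20 ≥ 18 mo → qualifies.
Option C: score 747 ≥ 660; DTI 42.8% ≤ 45%; LTV 66.2% ≤ 95%; reserves 12.7 ≥ 4 mo → qualifies.
Qualifying: Option B, Option C. Lowest rate is 5.05% → Option C.

Option C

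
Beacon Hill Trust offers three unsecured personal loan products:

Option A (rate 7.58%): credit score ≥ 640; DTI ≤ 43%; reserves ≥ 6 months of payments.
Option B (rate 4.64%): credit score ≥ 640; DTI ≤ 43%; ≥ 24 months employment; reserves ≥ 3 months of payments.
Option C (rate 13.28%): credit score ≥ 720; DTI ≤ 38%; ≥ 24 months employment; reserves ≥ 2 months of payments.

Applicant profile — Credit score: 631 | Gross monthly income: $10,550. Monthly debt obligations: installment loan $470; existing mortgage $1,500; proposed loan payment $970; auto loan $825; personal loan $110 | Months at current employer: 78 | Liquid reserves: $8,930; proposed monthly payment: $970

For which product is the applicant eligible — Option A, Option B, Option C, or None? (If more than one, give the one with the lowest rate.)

Total debts = (470 + 1,500 + 970 + 825 + 110) = 3,875; DTI = 3,875/10,550 = 36.7%.
Reserves = 8,930/970 = 9.2 months.
Option A: score 631 < 640; DTI 36.7% ≤ 43%; reserves 9.2 ≥ 6 mo → does not qualify.
Option B: score 631 < 640; DTI 36.7% ≤ 43%; employment 78 ≥ 24 mo; reserves 9.2 ≥ 3 mo → does not qualify.
Option C: score 631 < 720; DTI 36.7% ≤ 38%; employment 78 ≥ 24 mo; reserves 9.2 ≥ 2 mo → does not qualify.

None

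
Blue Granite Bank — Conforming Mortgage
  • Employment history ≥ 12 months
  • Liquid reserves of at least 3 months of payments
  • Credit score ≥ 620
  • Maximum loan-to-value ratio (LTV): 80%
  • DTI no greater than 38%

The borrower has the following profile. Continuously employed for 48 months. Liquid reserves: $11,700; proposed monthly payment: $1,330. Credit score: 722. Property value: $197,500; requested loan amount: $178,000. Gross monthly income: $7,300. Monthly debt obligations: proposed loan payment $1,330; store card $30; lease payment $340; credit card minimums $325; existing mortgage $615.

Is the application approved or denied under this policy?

Denied

Employment 48 ≥ 12 months
Reserves: 11,700 ÷ 1,330 = 8.8 months (meets 3-month minimum)
Credit score 722 ≥ 620 (meets)
LTV: 178,000 ÷ 197,500 = 90.1%, exceeds 80% cap
Total monthly debts = (1,330 + 30 + 340 + 325 + 615) = 2,640. Debt-to-income = 2,640/7,300 = 36.2% — meets 38% limit
Fails on LTV.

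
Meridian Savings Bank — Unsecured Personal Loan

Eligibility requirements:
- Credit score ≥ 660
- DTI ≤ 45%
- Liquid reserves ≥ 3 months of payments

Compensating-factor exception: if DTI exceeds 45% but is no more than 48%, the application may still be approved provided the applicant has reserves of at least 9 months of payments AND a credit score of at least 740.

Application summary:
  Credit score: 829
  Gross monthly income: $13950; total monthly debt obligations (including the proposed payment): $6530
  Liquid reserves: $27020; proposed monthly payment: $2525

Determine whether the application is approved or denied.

Credit score 829 ≥ 660 (meets base)
DTI: 6,530 ÷ 13,950 = 46.8%, over the 45% base limit.
Liquid reserves cover 27,020/2,525 = 10.7 months — ≥ 3 required
46.8% falls in the override range (45%–48%), so the compensating-factor test applies.
Override check — reserves: 10.7 mo (ok); score: 829 (ok).
Both override conditions satisfied; DTI exception granted.

Approved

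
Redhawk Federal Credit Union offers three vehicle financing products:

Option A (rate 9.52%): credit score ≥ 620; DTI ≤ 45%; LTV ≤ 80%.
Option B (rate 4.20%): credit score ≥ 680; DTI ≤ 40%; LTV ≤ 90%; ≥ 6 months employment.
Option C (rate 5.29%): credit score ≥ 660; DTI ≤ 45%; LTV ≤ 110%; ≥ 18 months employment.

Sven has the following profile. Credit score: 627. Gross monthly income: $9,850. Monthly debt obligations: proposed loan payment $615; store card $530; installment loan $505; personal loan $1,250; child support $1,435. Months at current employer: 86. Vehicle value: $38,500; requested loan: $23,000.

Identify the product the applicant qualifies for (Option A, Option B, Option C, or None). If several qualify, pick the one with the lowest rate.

Option A

Total debts = (615 + 530 + 505 + 1,250 + 1,435) = 4,335; DTI = 4,335/9,850 = 44%.
LTV = 23,000/38,500 = 59.7%.
Option A: score 627 ≥ 620; DTI 44% ≤ 45%; LTV 59.7% ≤ 80% → qualifies.
Option B: score 627 < 680; DTI 44% > 40%; LTV 59.7% ≤ 90%; employment 86 ≥ 6 mo → does not qualify.
Option C: score 627 < 660; DTI 44% ≤ 45%; LTV 59.7% ≤ 110%; employment 86 ≥ 18 mo → does not qualify.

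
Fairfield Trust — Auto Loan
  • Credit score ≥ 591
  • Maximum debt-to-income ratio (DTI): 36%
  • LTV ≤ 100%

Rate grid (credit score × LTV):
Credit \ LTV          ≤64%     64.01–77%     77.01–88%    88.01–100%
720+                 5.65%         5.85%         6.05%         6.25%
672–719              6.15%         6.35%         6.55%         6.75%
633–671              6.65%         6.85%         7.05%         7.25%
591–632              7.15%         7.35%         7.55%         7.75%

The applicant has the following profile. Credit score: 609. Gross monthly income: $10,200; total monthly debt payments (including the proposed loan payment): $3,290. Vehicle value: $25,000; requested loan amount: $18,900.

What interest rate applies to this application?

7.35%

Credit score 609 ≥ 591; DTI: 3,290 ÷ 10,200 = 32.3%, within the 36% cap
Loan-to-value = 18,900/25,000 = 75.6% — pass (100% max)
Score 609 is in the 591–632 band; LTV 75.6% is in the 64.01–77% band → 7.35%.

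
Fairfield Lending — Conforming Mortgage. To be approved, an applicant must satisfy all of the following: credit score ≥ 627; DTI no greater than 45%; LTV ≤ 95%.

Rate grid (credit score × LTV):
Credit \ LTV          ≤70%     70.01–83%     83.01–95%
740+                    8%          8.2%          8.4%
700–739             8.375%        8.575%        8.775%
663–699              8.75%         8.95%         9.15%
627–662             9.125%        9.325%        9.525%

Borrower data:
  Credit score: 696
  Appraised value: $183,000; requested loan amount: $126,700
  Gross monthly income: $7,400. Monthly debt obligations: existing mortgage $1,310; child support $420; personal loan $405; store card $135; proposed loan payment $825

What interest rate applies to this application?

8.75%

Credit score 696 ≥ 627; Total monthly debts = (1,310 + 420 + 405 + 135 + 825) = 3,095. Debt-to-income = 3,095/7,400 = 41.8% — meets 45% limit
Loan-to-value = 126,700/183,000 = 69.2% — pass (95% max)
Score 696 is in the 663–699 band; LTV 69.2% is in the ≤70% band → 8.75%.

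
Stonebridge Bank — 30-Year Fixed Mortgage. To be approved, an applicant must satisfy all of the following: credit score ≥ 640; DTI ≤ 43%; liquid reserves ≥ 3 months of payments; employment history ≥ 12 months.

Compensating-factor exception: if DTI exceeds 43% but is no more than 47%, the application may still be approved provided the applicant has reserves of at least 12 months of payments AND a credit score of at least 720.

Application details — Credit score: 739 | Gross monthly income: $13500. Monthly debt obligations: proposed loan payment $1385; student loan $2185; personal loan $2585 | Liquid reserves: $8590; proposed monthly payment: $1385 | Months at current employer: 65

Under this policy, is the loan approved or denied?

Credit score 739 ≥ 640 (meets base)
Total debts = (1,385 + 2,185 + 2,585) = 6,155. DTI: 6,155 ÷ 13,500 = 45.6%, over the 43% base limit.
Reserves = 8,590/1,385 = 6.2 months ≥ 3
Employment 65 ≥ 12 months
DTI 45.6% is within the 43%–47% exception band; checking compensating factors.
Override check — reserves: 6.2 mo (short of 12); score: 739 (ok).
Override conditions not both satisfied; exception does not apply.

Denied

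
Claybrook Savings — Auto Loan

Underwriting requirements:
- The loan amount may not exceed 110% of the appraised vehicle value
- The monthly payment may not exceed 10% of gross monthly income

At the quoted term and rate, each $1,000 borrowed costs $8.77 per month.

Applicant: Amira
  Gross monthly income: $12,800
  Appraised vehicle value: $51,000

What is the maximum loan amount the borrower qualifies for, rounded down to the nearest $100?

Payment cap: 10% × $12,800 = $1,280/month.
At $8.77 per $1,000, that supports 1,280/8.77 × 1,000 ≈ $145,952 → $145,900.
LTV cap: 110% × $51,000 = $56,100 → $56,100.
Binding constraint: loan-to-value.

$56,100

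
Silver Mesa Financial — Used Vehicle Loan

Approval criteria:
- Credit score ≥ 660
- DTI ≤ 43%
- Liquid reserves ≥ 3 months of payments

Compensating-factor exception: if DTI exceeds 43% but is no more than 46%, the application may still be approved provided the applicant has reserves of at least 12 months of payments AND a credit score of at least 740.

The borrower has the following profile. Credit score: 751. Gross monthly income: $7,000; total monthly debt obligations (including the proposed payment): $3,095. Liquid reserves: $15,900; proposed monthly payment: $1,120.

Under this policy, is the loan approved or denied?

Approved

Credit score 751 ≥ 660 (meets base)
DTI: 3,095 ÷ 7,000 = 44.2%, over the 43% base limit.
Reserves: 15,900 ÷ 1,120 = 14.2 months (meets 3-month minimum)
44.2% falls in the override range (43%–46%), so the compensating-factor test applies.
Reserves 14.2 ≥ 12 months; credit score 751 ≥ 740.
Both override conditions satisfied; DTI exception granted.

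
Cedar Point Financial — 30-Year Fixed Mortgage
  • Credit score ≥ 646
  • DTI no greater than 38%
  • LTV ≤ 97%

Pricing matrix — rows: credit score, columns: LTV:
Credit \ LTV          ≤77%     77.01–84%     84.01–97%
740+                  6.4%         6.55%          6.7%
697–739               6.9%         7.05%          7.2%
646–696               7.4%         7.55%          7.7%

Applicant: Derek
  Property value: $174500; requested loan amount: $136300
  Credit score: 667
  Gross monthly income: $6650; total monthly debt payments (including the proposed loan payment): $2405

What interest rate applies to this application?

7.55%

Credit score 667 ≥ 646; Debt-to-income = 2,405/6,650 = 36.2% — meets 38% limit
LTV = 136,300/174,500 = 78.1% ≤ 97%
Score 667 is in the 646–696 band; LTV 78.1% is in the 77.01–84% band → 7.55%.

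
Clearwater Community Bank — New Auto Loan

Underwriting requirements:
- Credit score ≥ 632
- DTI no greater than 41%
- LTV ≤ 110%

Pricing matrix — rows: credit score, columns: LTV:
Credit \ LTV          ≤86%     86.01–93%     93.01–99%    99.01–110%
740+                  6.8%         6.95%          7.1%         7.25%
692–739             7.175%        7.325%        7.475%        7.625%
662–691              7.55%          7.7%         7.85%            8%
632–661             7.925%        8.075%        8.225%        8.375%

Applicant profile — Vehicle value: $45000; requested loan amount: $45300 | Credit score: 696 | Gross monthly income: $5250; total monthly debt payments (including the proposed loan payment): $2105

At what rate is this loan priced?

Credit score 696 ≥ 632; DTI = 2,105/5,250 = 40.1% ≤ 41%
Loan-to-value = 45,300/45,000 = 100.7% — pass (110% max)
Row: 696 falls in 692–739. Column: 100.7% falls in 99.01–110%. Rate = 7.625%.

7.625%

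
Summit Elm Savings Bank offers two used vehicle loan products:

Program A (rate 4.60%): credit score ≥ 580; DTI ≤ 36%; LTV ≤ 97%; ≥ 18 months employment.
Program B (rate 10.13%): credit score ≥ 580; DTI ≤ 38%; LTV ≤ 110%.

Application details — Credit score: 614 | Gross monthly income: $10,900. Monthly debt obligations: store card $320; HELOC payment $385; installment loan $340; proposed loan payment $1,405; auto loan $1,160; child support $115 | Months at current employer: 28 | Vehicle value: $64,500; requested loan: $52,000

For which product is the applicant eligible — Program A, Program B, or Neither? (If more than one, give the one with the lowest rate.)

Program A

Total debts = (320 + 385 + 340 + 1,405 + 1,160 + 115) = 3,725; DTI = 3,725/10,900 = 34.2%.
LTV = 52,000/64,500 = 80.6%.
Program A: score 614 ≥ 580; DTI 34.2% ≤ 36%; LTV 80.6% ≤ 97%; employment 28 ≥ 18 mo → qualifies.
Program B: score 614 ≥ 580; DTI 34.2% ≤ 38%; LTV 80.6% ≤ 110% → qualifies.
Qualifying: Program A, Program B. Lowest rate is 4.60% → Program A.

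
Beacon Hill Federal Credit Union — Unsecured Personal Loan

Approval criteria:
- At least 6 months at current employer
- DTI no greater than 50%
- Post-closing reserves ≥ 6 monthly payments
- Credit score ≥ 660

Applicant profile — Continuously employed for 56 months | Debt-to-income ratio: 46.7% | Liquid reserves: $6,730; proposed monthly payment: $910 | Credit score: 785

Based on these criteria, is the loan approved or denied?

Approved

Employment 56 ≥ 6 months
DTI 46.7% is within the 50% limit
Reserves: 6,730 ÷ 910 = 7.4 months (meets 6-month minimum)
Credit score 785 ≥ 660 (meets)
All criteria satisfied.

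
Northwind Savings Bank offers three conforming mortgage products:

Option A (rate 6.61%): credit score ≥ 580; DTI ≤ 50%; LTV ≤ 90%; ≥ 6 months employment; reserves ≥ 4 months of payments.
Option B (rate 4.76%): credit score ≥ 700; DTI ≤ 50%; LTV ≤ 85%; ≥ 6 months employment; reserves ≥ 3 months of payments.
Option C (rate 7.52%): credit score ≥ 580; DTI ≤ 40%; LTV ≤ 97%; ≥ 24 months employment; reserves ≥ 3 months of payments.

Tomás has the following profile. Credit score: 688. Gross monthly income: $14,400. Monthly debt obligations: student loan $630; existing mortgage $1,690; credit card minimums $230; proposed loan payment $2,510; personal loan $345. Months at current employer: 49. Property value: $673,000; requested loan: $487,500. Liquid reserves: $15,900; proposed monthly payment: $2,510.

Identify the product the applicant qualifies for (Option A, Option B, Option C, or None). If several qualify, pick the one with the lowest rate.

Option A

Total debts = (630 + 1,690 + 230 + 2,510 + 345) = 5,405; DTI = 5,405/14,400 = 37.5%.
LTV = 487,500/673,000 = 72.4%.
Reserves = 15,900/2,510 = 6.3 months.
Option A: score 688 ≥ 580; DTI 37.5% ≤ 50%; LTV 72.4% ≤ 90%; employment 49 ≥ 6 mo; reserves 6.3 ≥ 4 mo → qualifies.
Option B: score 688 < 700; DTI 37.5% ≤ 50%; LTV 72.4% ≤ 85%; employment 49 ≥ 6 mo; reserves 6.3 ≥ 3 mo → does not qualify.
Option C: score 688 ≥ 580; DTI 37.5% ≤ 40%; LTV 72.4% ≤ 97%; employment 49 ≥ 24 mo; reserves 6.3 ≥ 3 mo → qualifies.
Qualifying: Option A, Option C. Lowest rate is 6.61% → Option A.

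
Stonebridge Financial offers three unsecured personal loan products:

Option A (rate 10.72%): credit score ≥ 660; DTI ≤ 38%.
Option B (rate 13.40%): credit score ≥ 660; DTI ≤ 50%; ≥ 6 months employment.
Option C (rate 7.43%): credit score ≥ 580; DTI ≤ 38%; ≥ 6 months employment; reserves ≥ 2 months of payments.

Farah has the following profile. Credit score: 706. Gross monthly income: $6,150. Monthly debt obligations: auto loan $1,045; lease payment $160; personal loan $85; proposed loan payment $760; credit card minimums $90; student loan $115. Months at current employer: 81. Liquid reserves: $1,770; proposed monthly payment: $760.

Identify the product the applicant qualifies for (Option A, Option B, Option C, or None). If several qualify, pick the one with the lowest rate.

Option C

Total debts = (1,045 + 160 + 85 + 760 + 90 + 115) = 2,255; DTI = 2,255/6,150 = 36.7%.
Reserves = 1,770/760 = 2.3 months.
Option A: score 706 ≥ 660; DTI 36.7% ≤ 38% → qualifies.
Option B: score 706 ≥ 660; DTI 36.7% ≤ 50%; employment 81 ≥ 6 mo → qualifies.
Option C: score 706 ≥ 580; DTI 36.7% ≤ 38%; employment 81 ≥ 6 mo; reserves 2.3 ≥ 2 mo → qualifies.
Qualifying: Option A, Option B, Option C. Lowest rate is 7.43% → Option C.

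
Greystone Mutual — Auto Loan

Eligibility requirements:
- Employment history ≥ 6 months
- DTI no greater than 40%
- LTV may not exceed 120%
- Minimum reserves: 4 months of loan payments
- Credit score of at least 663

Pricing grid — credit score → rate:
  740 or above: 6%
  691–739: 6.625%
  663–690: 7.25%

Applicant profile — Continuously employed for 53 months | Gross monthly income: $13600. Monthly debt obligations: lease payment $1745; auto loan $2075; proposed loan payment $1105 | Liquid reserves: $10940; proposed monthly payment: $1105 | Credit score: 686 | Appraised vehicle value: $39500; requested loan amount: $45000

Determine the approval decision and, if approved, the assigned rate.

Approved at 7.25%

Credit score 686 ≥ 663 (meets minimum)
Employment 53 ≥ 6 months
Reserves: 10,940 ÷ 1,105 = 9.9 months (meets 4-month minimum)
LTV: 45,000 ÷ 39,500 = 113.9%, within 120% cap
Total monthly debts = (1,745 + 2,075 + 1,105) = 4,925. DTI: 4,925 ÷ 13,600 = 36.2%, within the 40% cap
All requirements met. Score 686 falls in the 663–690 tier → 7.25%.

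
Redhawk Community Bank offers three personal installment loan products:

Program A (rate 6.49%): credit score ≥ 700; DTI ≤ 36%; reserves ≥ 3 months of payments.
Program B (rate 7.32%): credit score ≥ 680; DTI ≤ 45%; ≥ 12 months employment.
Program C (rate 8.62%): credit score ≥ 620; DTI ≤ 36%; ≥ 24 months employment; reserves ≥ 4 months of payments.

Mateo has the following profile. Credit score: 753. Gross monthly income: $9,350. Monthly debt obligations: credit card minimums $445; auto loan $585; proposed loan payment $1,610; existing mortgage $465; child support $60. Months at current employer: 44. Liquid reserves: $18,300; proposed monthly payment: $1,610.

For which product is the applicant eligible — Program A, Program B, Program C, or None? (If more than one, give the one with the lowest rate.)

Total debts = (445 + 585 + 1,610 + 465 + 60) = 3,165; DTI = 3,165/9,350 = 33.9%.
Reserves = 18,300/1,610 = 11.4 months.
Program A: score 753 ≥ 700; DTI 33.9% ≤ 36%; reserves 11.4 ≥ 3 mo → qualifies.
Program B: score 753 ≥ 680; DTI 33.9% ≤ 45%; employment 44 ≥ 12 mo → qualifies.
Program C: score 753 ≥ 620; DTI 33.9% ≤ 36%; employment 44 ≥ 24 mo; reserves 11.4 ≥ 4 mo → qualifies.
Qualifying: Program A, Program B, Program C. Lowest rate is 6.49% → Program A.

Program A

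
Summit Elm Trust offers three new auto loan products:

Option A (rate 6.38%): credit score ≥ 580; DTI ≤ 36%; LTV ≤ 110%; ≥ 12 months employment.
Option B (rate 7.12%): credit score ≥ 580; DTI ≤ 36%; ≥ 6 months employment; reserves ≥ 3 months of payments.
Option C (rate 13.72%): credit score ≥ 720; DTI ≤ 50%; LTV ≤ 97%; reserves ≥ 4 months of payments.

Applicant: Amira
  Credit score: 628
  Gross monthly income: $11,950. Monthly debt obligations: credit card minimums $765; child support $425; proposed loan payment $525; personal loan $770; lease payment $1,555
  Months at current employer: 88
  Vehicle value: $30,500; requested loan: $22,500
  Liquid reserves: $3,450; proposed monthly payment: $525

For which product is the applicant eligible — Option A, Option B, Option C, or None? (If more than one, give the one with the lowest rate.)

Total debts = (765 + 425 + 525 + 770 + 1,555) = 4,040; DTI = 4,040/11,950 = 33.8%.
LTV = 22,500/30,500 = 73.8%.
Reserves = 3,450/525 = 6.6 months.
Option A: score 628 ≥ 580; DTI 33.8% ≤ 36%; LTV 73.8% ≤ 110%; employment 88 ≥ 12 mo → qualifies.
Option B: score 628 ≥ 580; DTI 33.8% ≤ 36%; employment 88 ≥ 6 mo; reserves 6.6 ≥ 3 mo → qualifies.
Option C: score 628 < 720; DTI 33.8% ≤ 50%; LTV 73.8% ≤ 97%; reserves 6.6 ≥ 4 mo → does not qualify.
Qualifying: Option A, Option B. Lowest rate is 6.38% → Option A.

Option A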